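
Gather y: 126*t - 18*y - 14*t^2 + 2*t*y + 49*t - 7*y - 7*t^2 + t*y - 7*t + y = -21*t^2 + 168*t + y*(3*t - 24)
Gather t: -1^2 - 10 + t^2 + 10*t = t^2 + 10*t - 11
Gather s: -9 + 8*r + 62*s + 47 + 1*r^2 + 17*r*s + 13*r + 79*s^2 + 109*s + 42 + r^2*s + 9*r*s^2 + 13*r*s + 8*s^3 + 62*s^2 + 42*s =r^2 + 21*r + 8*s^3 + s^2*(9*r + 141) + s*(r^2 + 30*r + 213) + 80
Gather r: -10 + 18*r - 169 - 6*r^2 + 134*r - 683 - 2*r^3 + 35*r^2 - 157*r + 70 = -2*r^3 + 29*r^2 - 5*r - 792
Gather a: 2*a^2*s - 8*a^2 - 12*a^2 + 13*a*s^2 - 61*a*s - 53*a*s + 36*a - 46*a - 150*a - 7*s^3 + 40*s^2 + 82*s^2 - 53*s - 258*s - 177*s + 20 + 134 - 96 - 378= a^2*(2*s - 20) + a*(13*s^2 - 114*s - 160) - 7*s^3 + 122*s^2 - 488*s - 320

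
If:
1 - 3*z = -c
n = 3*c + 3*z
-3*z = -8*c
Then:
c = 1/7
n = 11/7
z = 8/21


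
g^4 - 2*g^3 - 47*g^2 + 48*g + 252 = (g - 7)*(g - 3)*(g + 2)*(g + 6)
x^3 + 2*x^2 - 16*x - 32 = (x - 4)*(x + 2)*(x + 4)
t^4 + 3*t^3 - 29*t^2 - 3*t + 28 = (t - 4)*(t - 1)*(t + 1)*(t + 7)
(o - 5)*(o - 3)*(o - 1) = o^3 - 9*o^2 + 23*o - 15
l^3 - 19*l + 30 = (l - 3)*(l - 2)*(l + 5)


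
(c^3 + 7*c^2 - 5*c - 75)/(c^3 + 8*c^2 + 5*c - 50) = (c - 3)/(c - 2)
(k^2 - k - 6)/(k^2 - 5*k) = (k^2 - k - 6)/(k*(k - 5))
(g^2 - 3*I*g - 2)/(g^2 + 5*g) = (g^2 - 3*I*g - 2)/(g*(g + 5))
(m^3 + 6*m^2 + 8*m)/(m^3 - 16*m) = (m + 2)/(m - 4)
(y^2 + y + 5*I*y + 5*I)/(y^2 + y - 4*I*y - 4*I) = (y + 5*I)/(y - 4*I)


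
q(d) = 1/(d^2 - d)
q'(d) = (1 - 2*d)/(d^2 - d)^2 = (1 - 2*d)/(d^2*(d - 1)^2)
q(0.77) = -5.65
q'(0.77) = -17.22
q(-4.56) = 0.04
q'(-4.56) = 0.02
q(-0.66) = 0.91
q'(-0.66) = 1.93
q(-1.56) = 0.25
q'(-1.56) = 0.26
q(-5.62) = 0.03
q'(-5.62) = 0.01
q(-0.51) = 1.30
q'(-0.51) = 3.41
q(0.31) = -4.68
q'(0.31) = 8.31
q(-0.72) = 0.81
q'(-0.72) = 1.59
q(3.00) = 0.17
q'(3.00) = -0.14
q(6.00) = 0.03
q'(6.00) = -0.01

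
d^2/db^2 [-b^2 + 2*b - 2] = -2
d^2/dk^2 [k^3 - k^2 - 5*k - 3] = 6*k - 2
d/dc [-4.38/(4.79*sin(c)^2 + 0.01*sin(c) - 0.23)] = (41.9604*sin(c) + 0.0438)*cos(c)/(4.79*sin(c)^2 + 0.01*sin(c) - 0.23)^2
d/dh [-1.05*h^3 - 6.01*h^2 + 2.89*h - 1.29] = -3.15*h^2 - 12.02*h + 2.89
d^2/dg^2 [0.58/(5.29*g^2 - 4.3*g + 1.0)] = (-32.461556*g^2 + 26.38652*g + 0.58*(10.58*g - 4.3)*(21.16*g - 8.6) - 6.1364)/(5.29*g^2 - 4.3*g + 1.0)^3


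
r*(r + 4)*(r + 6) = r^3 + 10*r^2 + 24*r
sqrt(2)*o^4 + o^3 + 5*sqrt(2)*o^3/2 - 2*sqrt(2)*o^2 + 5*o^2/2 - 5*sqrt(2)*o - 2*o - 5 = (o + 5/2)*(o - sqrt(2))*(o + sqrt(2))*(sqrt(2)*o + 1)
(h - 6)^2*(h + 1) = h^3 - 11*h^2 + 24*h + 36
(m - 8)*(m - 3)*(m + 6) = m^3 - 5*m^2 - 42*m + 144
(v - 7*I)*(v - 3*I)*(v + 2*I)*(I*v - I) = I*v^4 + 8*v^3 - I*v^3 - 8*v^2 - I*v^2 + 42*v + I*v - 42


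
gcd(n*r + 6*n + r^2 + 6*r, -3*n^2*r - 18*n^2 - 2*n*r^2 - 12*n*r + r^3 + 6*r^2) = n*r + 6*n + r^2 + 6*r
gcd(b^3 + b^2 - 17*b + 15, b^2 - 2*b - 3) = b - 3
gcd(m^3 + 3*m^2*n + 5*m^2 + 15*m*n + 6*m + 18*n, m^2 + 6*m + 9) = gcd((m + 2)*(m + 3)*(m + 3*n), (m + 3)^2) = m + 3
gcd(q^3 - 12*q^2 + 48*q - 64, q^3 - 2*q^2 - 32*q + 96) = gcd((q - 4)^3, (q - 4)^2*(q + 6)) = q^2 - 8*q + 16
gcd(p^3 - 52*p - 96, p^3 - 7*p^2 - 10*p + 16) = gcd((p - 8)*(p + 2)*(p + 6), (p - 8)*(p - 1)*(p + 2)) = p^2 - 6*p - 16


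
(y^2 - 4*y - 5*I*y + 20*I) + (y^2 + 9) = 2*y^2 - 4*y - 5*I*y + 9 + 20*I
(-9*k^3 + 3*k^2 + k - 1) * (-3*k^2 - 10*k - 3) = 27*k^5 + 81*k^4 - 6*k^3 - 16*k^2 + 7*k + 3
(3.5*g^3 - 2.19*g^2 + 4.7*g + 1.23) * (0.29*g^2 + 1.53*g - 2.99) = 1.015*g^5 + 4.7199*g^4 - 12.4527*g^3 + 14.0958*g^2 - 12.1711*g - 3.6777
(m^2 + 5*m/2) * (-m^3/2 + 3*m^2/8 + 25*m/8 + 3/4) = -m^5/2 - 7*m^4/8 + 65*m^3/16 + 137*m^2/16 + 15*m/8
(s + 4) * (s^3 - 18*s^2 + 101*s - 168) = s^4 - 14*s^3 + 29*s^2 + 236*s - 672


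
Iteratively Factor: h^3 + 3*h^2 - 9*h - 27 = (h - 3)*(h^2 + 6*h + 9) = (h - 3)*(h + 3)*(h + 3)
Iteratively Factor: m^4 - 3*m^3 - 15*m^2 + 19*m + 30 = (m + 1)*(m^3 - 4*m^2 - 11*m + 30) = (m - 2)*(m + 1)*(m^2 - 2*m - 15) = (m - 5)*(m - 2)*(m + 1)*(m + 3)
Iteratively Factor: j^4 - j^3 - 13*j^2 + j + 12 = (j + 3)*(j^3 - 4*j^2 - j + 4) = (j - 4)*(j + 3)*(j^2 - 1) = (j - 4)*(j - 1)*(j + 3)*(j + 1)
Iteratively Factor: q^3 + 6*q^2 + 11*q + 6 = (q + 2)*(q^2 + 4*q + 3) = (q + 2)*(q + 3)*(q + 1)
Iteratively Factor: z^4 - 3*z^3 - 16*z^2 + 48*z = (z)*(z^3 - 3*z^2 - 16*z + 48) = z*(z + 4)*(z^2 - 7*z + 12) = z*(z - 4)*(z + 4)*(z - 3)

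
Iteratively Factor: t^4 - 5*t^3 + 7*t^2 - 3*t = (t - 1)*(t^3 - 4*t^2 + 3*t) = (t - 3)*(t - 1)*(t^2 - t) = (t - 3)*(t - 1)^2*(t)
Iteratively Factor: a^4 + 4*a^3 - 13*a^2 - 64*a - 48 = (a + 4)*(a^3 - 13*a - 12) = (a + 3)*(a + 4)*(a^2 - 3*a - 4) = (a - 4)*(a + 3)*(a + 4)*(a + 1)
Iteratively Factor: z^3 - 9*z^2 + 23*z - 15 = (z - 3)*(z^2 - 6*z + 5) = (z - 3)*(z - 1)*(z - 5)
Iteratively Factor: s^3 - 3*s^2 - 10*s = (s - 5)*(s^2 + 2*s) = s*(s - 5)*(s + 2)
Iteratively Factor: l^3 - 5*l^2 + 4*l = (l - 1)*(l^2 - 4*l) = (l - 4)*(l - 1)*(l)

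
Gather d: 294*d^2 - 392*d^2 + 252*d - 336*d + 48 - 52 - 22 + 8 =-98*d^2 - 84*d - 18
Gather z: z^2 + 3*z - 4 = z^2 + 3*z - 4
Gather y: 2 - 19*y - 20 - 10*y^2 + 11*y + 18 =-10*y^2 - 8*y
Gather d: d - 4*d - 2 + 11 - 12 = -3*d - 3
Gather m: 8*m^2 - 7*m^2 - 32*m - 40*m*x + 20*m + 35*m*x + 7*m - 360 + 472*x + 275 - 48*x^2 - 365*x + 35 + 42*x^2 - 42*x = m^2 + m*(-5*x - 5) - 6*x^2 + 65*x - 50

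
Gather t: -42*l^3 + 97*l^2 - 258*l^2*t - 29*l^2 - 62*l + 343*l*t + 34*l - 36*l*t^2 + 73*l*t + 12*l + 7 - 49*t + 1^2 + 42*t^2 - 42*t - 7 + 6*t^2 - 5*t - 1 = -42*l^3 + 68*l^2 - 16*l + t^2*(48 - 36*l) + t*(-258*l^2 + 416*l - 96)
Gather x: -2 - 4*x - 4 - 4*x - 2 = -8*x - 8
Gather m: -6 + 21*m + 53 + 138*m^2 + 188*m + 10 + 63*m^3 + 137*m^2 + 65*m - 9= 63*m^3 + 275*m^2 + 274*m + 48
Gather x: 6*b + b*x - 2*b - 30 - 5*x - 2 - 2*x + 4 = 4*b + x*(b - 7) - 28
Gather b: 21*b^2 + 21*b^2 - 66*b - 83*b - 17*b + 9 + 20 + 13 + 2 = 42*b^2 - 166*b + 44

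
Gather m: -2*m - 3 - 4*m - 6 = -6*m - 9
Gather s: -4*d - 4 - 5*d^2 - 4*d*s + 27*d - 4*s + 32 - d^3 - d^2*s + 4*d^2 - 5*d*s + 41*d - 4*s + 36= -d^3 - d^2 + 64*d + s*(-d^2 - 9*d - 8) + 64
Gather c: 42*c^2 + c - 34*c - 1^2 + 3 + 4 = 42*c^2 - 33*c + 6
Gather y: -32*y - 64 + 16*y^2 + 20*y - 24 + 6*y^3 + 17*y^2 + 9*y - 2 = 6*y^3 + 33*y^2 - 3*y - 90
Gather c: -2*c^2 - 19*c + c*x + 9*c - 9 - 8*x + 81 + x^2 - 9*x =-2*c^2 + c*(x - 10) + x^2 - 17*x + 72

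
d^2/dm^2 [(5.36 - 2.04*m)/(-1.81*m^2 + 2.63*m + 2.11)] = ((30.1336 - 22.1544*m)*(-1.81*m^2 + 2.63*m + 2.11) - (2.04*m - 5.36)*(3.62*m - 2.63)*(7.24*m - 5.26))/(-1.81*m^2 + 2.63*m + 2.11)^3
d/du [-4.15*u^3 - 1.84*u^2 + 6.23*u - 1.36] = -12.45*u^2 - 3.68*u + 6.23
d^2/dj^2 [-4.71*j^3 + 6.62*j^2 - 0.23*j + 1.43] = 13.24 - 28.26*j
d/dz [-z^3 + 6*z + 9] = 6 - 3*z^2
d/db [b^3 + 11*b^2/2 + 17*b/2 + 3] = 3*b^2 + 11*b + 17/2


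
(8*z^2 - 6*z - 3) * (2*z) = 16*z^3 - 12*z^2 - 6*z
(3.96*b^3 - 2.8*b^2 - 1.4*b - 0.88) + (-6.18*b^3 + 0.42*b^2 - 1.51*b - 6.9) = -2.22*b^3 - 2.38*b^2 - 2.91*b - 7.78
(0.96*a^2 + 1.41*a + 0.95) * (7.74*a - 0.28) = 7.4304*a^3 + 10.6446*a^2 + 6.9582*a - 0.266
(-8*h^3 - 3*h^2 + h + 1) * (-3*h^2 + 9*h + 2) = 24*h^5 - 63*h^4 - 46*h^3 + 11*h + 2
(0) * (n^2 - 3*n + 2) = 0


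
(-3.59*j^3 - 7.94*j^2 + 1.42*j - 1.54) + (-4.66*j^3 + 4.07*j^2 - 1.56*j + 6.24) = -8.25*j^3 - 3.87*j^2 - 0.14*j + 4.7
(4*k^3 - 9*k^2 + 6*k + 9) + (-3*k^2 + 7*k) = 4*k^3 - 12*k^2 + 13*k + 9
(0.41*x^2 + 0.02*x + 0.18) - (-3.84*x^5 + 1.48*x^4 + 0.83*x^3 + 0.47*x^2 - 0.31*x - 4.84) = 3.84*x^5 - 1.48*x^4 - 0.83*x^3 - 0.06*x^2 + 0.33*x + 5.02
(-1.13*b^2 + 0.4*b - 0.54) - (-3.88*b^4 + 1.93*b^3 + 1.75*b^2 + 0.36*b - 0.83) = 3.88*b^4 - 1.93*b^3 - 2.88*b^2 + 0.04*b + 0.29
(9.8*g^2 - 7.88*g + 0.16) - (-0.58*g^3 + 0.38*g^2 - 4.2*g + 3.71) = 0.58*g^3 + 9.42*g^2 - 3.68*g - 3.55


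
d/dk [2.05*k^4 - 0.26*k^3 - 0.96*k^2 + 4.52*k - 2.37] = 8.2*k^3 - 0.78*k^2 - 1.92*k + 4.52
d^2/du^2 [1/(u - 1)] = 2/(u - 1)^3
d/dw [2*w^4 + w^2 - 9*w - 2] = 8*w^3 + 2*w - 9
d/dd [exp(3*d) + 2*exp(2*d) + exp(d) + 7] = (3*exp(2*d) + 4*exp(d) + 1)*exp(d)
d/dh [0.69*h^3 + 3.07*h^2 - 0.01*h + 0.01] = 2.07*h^2 + 6.14*h - 0.01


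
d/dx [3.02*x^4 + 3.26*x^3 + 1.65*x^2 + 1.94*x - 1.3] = 12.08*x^3 + 9.78*x^2 + 3.3*x + 1.94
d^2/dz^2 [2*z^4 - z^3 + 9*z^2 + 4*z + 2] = 24*z^2 - 6*z + 18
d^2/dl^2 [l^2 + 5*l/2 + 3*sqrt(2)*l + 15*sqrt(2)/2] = 2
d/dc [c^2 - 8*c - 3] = 2*c - 8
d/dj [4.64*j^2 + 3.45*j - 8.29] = 9.28*j + 3.45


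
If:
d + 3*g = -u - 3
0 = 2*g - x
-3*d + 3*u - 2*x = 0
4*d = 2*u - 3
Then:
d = -3/2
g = 0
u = -3/2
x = 0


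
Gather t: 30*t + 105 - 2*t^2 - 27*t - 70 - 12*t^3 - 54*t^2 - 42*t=-12*t^3 - 56*t^2 - 39*t + 35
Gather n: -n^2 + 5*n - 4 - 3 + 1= -n^2 + 5*n - 6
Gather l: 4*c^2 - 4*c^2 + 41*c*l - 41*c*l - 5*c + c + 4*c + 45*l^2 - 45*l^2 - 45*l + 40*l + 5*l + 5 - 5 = 0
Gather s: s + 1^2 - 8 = s - 7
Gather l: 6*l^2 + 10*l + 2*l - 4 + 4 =6*l^2 + 12*l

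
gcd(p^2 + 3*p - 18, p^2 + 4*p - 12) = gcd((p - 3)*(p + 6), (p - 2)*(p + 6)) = p + 6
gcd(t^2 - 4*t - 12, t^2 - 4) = t + 2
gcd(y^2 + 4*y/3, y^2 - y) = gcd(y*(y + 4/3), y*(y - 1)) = y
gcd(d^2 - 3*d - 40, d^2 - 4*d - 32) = d - 8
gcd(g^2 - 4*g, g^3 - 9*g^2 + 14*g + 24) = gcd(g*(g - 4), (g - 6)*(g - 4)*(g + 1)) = g - 4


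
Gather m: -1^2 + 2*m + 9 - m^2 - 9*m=-m^2 - 7*m + 8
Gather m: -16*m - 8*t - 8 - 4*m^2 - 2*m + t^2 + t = -4*m^2 - 18*m + t^2 - 7*t - 8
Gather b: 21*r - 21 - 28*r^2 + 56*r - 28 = -28*r^2 + 77*r - 49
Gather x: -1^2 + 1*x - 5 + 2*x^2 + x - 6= 2*x^2 + 2*x - 12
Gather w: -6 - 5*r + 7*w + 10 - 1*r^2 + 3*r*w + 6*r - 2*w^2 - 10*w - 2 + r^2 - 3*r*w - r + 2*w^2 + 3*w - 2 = 0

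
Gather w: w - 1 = w - 1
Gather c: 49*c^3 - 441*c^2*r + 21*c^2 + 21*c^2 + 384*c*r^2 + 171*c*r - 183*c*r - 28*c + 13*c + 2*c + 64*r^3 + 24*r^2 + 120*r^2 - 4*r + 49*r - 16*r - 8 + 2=49*c^3 + c^2*(42 - 441*r) + c*(384*r^2 - 12*r - 13) + 64*r^3 + 144*r^2 + 29*r - 6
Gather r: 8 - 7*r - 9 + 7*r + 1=0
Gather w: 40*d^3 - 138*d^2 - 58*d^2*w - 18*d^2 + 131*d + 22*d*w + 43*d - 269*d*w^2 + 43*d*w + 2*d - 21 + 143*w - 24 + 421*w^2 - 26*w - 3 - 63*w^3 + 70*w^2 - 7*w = 40*d^3 - 156*d^2 + 176*d - 63*w^3 + w^2*(491 - 269*d) + w*(-58*d^2 + 65*d + 110) - 48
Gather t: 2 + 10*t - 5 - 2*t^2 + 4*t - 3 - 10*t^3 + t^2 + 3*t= -10*t^3 - t^2 + 17*t - 6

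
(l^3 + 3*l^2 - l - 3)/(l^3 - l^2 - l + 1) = (l + 3)/(l - 1)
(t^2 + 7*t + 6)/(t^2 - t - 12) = (t^2 + 7*t + 6)/(t^2 - t - 12)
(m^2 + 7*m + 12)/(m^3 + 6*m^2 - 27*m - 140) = (m + 3)/(m^2 + 2*m - 35)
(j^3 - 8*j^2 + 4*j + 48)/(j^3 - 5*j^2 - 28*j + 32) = (j^3 - 8*j^2 + 4*j + 48)/(j^3 - 5*j^2 - 28*j + 32)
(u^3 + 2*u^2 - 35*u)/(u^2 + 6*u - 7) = u*(u - 5)/(u - 1)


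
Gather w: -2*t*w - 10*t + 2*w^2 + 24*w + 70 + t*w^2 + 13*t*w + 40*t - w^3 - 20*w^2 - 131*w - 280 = 30*t - w^3 + w^2*(t - 18) + w*(11*t - 107) - 210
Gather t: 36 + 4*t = 4*t + 36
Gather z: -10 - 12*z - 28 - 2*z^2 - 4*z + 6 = -2*z^2 - 16*z - 32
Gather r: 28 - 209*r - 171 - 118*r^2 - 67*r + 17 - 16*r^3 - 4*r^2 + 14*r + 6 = -16*r^3 - 122*r^2 - 262*r - 120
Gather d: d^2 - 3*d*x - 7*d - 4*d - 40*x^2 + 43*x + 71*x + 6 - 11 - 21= d^2 + d*(-3*x - 11) - 40*x^2 + 114*x - 26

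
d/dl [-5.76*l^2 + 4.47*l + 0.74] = 4.47 - 11.52*l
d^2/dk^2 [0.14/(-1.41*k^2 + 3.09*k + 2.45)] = (-0.556668*k^2 + 1.219932*k + 0.14*(2.82*k - 3.09)*(5.64*k - 6.18) + 0.96726)/(-1.41*k^2 + 3.09*k + 2.45)^3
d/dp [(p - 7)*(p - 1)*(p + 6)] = 3*p^2 - 4*p - 41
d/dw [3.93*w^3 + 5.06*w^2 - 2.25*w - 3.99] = 11.79*w^2 + 10.12*w - 2.25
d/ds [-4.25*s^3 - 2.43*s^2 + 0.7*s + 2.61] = -12.75*s^2 - 4.86*s + 0.7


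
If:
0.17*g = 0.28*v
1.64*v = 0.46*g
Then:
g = 0.00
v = 0.00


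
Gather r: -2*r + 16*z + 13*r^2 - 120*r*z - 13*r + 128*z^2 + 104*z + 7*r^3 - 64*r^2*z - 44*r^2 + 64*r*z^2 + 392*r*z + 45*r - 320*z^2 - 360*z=7*r^3 + r^2*(-64*z - 31) + r*(64*z^2 + 272*z + 30) - 192*z^2 - 240*z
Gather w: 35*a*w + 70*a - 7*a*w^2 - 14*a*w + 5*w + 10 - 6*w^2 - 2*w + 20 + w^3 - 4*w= 70*a + w^3 + w^2*(-7*a - 6) + w*(21*a - 1) + 30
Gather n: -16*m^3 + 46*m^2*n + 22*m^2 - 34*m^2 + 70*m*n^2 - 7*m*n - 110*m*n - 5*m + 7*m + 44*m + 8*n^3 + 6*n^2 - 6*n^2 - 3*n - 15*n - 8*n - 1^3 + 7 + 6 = -16*m^3 - 12*m^2 + 70*m*n^2 + 46*m + 8*n^3 + n*(46*m^2 - 117*m - 26) + 12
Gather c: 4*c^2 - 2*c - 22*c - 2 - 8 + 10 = 4*c^2 - 24*c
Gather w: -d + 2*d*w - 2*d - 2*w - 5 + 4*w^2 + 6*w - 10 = -3*d + 4*w^2 + w*(2*d + 4) - 15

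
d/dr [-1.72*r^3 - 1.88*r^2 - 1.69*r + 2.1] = -5.16*r^2 - 3.76*r - 1.69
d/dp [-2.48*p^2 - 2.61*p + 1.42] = -4.96*p - 2.61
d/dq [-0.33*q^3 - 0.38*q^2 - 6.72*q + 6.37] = -0.99*q^2 - 0.76*q - 6.72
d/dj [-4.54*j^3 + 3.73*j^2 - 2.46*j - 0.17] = -13.62*j^2 + 7.46*j - 2.46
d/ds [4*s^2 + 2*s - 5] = 8*s + 2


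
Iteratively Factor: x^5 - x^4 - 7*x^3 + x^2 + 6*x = (x - 1)*(x^4 - 7*x^2 - 6*x) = (x - 1)*(x + 2)*(x^3 - 2*x^2 - 3*x) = (x - 3)*(x - 1)*(x + 2)*(x^2 + x) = (x - 3)*(x - 1)*(x + 1)*(x + 2)*(x)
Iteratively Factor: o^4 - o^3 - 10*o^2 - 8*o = (o + 2)*(o^3 - 3*o^2 - 4*o) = (o - 4)*(o + 2)*(o^2 + o) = o*(o - 4)*(o + 2)*(o + 1)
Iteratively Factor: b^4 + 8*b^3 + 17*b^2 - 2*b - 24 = (b - 1)*(b^3 + 9*b^2 + 26*b + 24) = (b - 1)*(b + 2)*(b^2 + 7*b + 12) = (b - 1)*(b + 2)*(b + 4)*(b + 3)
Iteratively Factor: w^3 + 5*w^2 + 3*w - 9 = (w + 3)*(w^2 + 2*w - 3) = (w - 1)*(w + 3)*(w + 3)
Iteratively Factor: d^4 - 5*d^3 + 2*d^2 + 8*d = (d + 1)*(d^3 - 6*d^2 + 8*d) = (d - 2)*(d + 1)*(d^2 - 4*d) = (d - 4)*(d - 2)*(d + 1)*(d)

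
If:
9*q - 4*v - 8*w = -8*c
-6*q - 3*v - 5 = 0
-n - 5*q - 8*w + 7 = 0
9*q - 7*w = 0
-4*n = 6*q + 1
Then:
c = -11809/9264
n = -401/386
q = 203/386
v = -1574/579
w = 261/386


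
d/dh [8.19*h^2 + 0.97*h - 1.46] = 16.38*h + 0.97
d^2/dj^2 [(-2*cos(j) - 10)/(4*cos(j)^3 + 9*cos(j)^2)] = 2*(64*cos(j) + 828*tan(j)^4 + 1965/cos(j) + 2100/cos(j)^2 - 3042/cos(j)^3 - 3258/cos(j)^4)/(4*cos(j) + 9)^3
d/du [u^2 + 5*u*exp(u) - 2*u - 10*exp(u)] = 5*u*exp(u) + 2*u - 5*exp(u) - 2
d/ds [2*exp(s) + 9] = 2*exp(s)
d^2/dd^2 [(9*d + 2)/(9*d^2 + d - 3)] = 2*(-27*(9*d + 1)*(9*d^2 + d - 3) + (9*d + 2)*(18*d + 1)^2)/(9*d^2 + d - 3)^3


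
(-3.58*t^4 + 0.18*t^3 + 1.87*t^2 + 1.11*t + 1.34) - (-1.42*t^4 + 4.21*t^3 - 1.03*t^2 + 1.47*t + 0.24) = -2.16*t^4 - 4.03*t^3 + 2.9*t^2 - 0.36*t + 1.1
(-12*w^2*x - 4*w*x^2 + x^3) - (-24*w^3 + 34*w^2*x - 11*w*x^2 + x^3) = 24*w^3 - 46*w^2*x + 7*w*x^2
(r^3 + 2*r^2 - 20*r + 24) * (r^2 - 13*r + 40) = r^5 - 11*r^4 - 6*r^3 + 364*r^2 - 1112*r + 960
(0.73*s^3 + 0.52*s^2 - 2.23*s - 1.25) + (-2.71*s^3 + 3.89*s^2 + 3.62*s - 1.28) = -1.98*s^3 + 4.41*s^2 + 1.39*s - 2.53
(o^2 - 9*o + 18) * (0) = 0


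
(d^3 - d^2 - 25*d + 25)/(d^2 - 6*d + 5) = d + 5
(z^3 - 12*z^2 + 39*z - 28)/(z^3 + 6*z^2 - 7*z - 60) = (z^3 - 12*z^2 + 39*z - 28)/(z^3 + 6*z^2 - 7*z - 60)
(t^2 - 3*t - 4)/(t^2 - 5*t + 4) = (t + 1)/(t - 1)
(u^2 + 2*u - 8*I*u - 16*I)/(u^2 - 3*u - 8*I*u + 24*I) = (u + 2)/(u - 3)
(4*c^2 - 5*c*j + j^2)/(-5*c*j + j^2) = (-4*c^2 + 5*c*j - j^2)/(j*(5*c - j))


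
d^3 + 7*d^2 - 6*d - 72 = (d - 3)*(d + 4)*(d + 6)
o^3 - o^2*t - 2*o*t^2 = o*(o - 2*t)*(o + t)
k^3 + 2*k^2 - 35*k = k*(k - 5)*(k + 7)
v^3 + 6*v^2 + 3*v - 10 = (v - 1)*(v + 2)*(v + 5)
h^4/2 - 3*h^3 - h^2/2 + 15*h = h*(h/2 + 1)*(h - 5)*(h - 3)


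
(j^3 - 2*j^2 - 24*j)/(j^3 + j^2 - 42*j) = (j + 4)/(j + 7)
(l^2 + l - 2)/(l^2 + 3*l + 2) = (l - 1)/(l + 1)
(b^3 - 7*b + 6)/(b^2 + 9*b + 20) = (b^3 - 7*b + 6)/(b^2 + 9*b + 20)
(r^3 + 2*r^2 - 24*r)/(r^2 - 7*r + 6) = r*(r^2 + 2*r - 24)/(r^2 - 7*r + 6)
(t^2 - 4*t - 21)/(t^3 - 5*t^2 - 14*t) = (t + 3)/(t*(t + 2))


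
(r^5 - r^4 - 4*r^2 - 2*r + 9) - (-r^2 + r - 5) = r^5 - r^4 - 3*r^2 - 3*r + 14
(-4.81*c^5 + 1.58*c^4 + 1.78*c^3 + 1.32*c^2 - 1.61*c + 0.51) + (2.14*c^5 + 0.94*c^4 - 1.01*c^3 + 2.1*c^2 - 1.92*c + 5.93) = -2.67*c^5 + 2.52*c^4 + 0.77*c^3 + 3.42*c^2 - 3.53*c + 6.44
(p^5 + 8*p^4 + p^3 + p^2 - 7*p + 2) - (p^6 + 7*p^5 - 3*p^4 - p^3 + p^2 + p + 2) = -p^6 - 6*p^5 + 11*p^4 + 2*p^3 - 8*p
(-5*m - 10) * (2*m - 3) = -10*m^2 - 5*m + 30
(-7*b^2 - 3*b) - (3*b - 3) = -7*b^2 - 6*b + 3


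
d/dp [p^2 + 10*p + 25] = 2*p + 10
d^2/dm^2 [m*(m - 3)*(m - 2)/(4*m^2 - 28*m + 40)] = 5/(m^3 - 15*m^2 + 75*m - 125)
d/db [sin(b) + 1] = cos(b)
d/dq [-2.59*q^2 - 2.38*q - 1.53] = -5.18*q - 2.38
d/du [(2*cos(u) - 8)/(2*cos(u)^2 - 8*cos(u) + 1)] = 2*(-16*cos(u) + cos(2*u) + 32)*sin(u)/(-8*cos(u) + cos(2*u) + 2)^2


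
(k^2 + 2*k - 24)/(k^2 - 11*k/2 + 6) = 2*(k + 6)/(2*k - 3)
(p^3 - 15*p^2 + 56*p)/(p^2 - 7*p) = p - 8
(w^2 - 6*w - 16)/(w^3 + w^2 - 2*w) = (w - 8)/(w*(w - 1))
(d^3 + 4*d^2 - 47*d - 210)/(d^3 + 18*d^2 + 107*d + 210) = (d - 7)/(d + 7)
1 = 1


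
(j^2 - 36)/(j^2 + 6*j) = (j - 6)/j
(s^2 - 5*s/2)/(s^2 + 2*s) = (s - 5/2)/(s + 2)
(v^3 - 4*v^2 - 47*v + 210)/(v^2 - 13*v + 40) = (v^2 + v - 42)/(v - 8)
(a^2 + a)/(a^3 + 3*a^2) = (a + 1)/(a*(a + 3))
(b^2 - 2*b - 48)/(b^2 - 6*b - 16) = (b + 6)/(b + 2)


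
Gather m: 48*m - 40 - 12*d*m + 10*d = 10*d + m*(48 - 12*d) - 40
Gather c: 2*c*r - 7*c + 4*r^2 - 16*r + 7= c*(2*r - 7) + 4*r^2 - 16*r + 7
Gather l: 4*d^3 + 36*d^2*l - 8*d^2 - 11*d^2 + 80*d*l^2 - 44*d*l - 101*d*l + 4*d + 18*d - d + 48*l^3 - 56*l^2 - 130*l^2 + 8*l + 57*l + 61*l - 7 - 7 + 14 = 4*d^3 - 19*d^2 + 21*d + 48*l^3 + l^2*(80*d - 186) + l*(36*d^2 - 145*d + 126)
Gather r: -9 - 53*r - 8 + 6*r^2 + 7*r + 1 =6*r^2 - 46*r - 16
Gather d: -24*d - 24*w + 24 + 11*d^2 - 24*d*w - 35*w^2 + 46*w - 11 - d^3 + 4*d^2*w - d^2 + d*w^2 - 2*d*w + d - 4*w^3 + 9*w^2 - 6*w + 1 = -d^3 + d^2*(4*w + 10) + d*(w^2 - 26*w - 23) - 4*w^3 - 26*w^2 + 16*w + 14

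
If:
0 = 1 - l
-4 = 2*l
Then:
No Solution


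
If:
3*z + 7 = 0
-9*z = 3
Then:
No Solution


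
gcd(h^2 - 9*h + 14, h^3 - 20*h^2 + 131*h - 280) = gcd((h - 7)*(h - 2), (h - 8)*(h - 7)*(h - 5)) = h - 7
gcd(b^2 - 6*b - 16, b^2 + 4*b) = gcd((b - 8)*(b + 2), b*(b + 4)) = 1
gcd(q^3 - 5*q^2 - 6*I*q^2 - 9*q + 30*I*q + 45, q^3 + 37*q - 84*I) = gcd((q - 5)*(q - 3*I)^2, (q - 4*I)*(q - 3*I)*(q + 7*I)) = q - 3*I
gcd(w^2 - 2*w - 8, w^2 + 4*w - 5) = 1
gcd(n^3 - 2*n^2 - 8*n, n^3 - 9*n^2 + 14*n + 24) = n - 4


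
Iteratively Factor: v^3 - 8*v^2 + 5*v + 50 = (v - 5)*(v^2 - 3*v - 10) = (v - 5)^2*(v + 2)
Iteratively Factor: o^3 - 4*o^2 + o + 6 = (o - 3)*(o^2 - o - 2) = (o - 3)*(o - 2)*(o + 1)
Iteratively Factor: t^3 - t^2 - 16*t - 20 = (t + 2)*(t^2 - 3*t - 10) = (t - 5)*(t + 2)*(t + 2)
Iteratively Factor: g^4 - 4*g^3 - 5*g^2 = (g)*(g^3 - 4*g^2 - 5*g) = g*(g + 1)*(g^2 - 5*g) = g*(g - 5)*(g + 1)*(g)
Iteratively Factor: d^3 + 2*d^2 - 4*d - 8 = (d + 2)*(d^2 - 4) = (d - 2)*(d + 2)*(d + 2)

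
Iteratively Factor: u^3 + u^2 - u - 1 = (u + 1)*(u^2 - 1) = (u - 1)*(u + 1)*(u + 1)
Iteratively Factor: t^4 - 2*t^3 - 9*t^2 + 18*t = (t - 3)*(t^3 + t^2 - 6*t) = (t - 3)*(t - 2)*(t^2 + 3*t) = t*(t - 3)*(t - 2)*(t + 3)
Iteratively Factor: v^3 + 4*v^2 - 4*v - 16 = (v + 4)*(v^2 - 4) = (v + 2)*(v + 4)*(v - 2)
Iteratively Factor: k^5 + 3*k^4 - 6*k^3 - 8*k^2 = (k + 4)*(k^4 - k^3 - 2*k^2) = k*(k + 4)*(k^3 - k^2 - 2*k) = k*(k + 1)*(k + 4)*(k^2 - 2*k) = k^2*(k + 1)*(k + 4)*(k - 2)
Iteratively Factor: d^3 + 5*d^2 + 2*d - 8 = (d + 4)*(d^2 + d - 2) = (d - 1)*(d + 4)*(d + 2)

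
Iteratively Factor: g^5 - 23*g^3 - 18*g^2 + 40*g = (g + 2)*(g^4 - 2*g^3 - 19*g^2 + 20*g) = (g - 5)*(g + 2)*(g^3 + 3*g^2 - 4*g) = (g - 5)*(g - 1)*(g + 2)*(g^2 + 4*g) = (g - 5)*(g - 1)*(g + 2)*(g + 4)*(g)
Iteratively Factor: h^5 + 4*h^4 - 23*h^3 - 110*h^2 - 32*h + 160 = (h + 4)*(h^4 - 23*h^2 - 18*h + 40) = (h + 4)^2*(h^3 - 4*h^2 - 7*h + 10) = (h - 5)*(h + 4)^2*(h^2 + h - 2) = (h - 5)*(h - 1)*(h + 4)^2*(h + 2)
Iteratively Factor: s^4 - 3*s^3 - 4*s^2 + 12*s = (s)*(s^3 - 3*s^2 - 4*s + 12) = s*(s - 3)*(s^2 - 4) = s*(s - 3)*(s + 2)*(s - 2)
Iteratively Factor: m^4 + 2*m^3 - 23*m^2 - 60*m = (m + 3)*(m^3 - m^2 - 20*m) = (m + 3)*(m + 4)*(m^2 - 5*m) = (m - 5)*(m + 3)*(m + 4)*(m)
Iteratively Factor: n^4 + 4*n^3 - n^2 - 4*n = (n - 1)*(n^3 + 5*n^2 + 4*n) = n*(n - 1)*(n^2 + 5*n + 4) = n*(n - 1)*(n + 4)*(n + 1)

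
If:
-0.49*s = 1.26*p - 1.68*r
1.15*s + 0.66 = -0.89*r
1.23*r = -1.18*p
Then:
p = 0.09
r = -0.08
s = -0.51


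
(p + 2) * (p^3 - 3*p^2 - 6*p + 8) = p^4 - p^3 - 12*p^2 - 4*p + 16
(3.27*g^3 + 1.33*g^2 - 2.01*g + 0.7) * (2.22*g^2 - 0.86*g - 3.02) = 7.2594*g^5 + 0.140400000000001*g^4 - 15.4814*g^3 - 0.734*g^2 + 5.4682*g - 2.114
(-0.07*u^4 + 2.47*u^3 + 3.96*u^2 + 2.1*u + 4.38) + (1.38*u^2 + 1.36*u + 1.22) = -0.07*u^4 + 2.47*u^3 + 5.34*u^2 + 3.46*u + 5.6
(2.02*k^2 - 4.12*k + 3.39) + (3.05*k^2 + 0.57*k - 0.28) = 5.07*k^2 - 3.55*k + 3.11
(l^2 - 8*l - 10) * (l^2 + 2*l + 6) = l^4 - 6*l^3 - 20*l^2 - 68*l - 60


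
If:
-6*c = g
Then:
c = -g/6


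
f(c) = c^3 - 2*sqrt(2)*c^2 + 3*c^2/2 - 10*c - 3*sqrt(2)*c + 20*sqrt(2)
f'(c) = 3*c^2 - 4*sqrt(2)*c + 3*c - 10 - 3*sqrt(2)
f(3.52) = 5.30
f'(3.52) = 13.58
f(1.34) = 9.22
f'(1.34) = -12.42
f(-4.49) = -25.07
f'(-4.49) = 58.17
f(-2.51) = 39.85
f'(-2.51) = 11.33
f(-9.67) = -862.44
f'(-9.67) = 291.98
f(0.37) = 22.88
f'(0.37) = -14.81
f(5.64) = 85.11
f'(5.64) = 66.20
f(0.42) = 22.14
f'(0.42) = -14.83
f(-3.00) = 32.06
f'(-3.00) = 20.73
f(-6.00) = -150.08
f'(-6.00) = 109.70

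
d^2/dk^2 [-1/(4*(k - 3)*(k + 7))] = (-(k - 3)^2 - (k - 3)*(k + 7) - (k + 7)^2)/(2*(k - 3)^3*(k + 7)^3)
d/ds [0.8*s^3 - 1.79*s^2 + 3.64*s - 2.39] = 2.4*s^2 - 3.58*s + 3.64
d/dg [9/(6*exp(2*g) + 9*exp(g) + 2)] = (-108*exp(g) - 81)*exp(g)/(6*exp(2*g) + 9*exp(g) + 2)^2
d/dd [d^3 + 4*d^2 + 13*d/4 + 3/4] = 3*d^2 + 8*d + 13/4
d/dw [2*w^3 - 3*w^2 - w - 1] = 6*w^2 - 6*w - 1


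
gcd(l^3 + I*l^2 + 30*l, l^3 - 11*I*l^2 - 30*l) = l^2 - 5*I*l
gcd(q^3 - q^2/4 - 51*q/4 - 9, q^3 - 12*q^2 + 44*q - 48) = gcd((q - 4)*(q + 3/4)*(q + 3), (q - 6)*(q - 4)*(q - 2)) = q - 4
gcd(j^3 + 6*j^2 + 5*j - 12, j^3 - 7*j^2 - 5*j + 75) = j + 3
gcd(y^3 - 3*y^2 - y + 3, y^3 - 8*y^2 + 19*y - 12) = y^2 - 4*y + 3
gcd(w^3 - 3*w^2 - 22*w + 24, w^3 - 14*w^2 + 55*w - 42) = w^2 - 7*w + 6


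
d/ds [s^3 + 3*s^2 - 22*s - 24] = 3*s^2 + 6*s - 22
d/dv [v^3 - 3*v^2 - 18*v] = 3*v^2 - 6*v - 18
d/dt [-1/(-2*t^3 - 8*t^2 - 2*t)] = (-3*t^2 - 8*t - 1)/(2*t^2*(t^2 + 4*t + 1)^2)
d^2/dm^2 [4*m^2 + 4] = 8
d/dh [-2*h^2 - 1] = -4*h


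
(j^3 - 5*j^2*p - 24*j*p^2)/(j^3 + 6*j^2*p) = (j^2 - 5*j*p - 24*p^2)/(j*(j + 6*p))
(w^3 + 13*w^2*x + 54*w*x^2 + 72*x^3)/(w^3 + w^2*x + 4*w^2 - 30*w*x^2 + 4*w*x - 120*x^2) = (-w^2 - 7*w*x - 12*x^2)/(-w^2 + 5*w*x - 4*w + 20*x)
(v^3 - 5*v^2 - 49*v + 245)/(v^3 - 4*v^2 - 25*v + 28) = (v^2 + 2*v - 35)/(v^2 + 3*v - 4)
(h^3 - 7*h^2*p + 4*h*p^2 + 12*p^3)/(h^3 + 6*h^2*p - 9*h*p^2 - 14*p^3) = (h - 6*p)/(h + 7*p)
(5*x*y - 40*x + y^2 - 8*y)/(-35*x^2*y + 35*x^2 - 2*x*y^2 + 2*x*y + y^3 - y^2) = (8 - y)/(7*x*y - 7*x - y^2 + y)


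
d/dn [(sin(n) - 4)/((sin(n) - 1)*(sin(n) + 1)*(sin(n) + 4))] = 2*(15*sin(n)/cos(n)^3 + tan(n) - 4/cos(n))/(sin(n) + 4)^2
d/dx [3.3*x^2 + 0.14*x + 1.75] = 6.6*x + 0.14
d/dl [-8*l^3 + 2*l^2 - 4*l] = -24*l^2 + 4*l - 4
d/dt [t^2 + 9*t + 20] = 2*t + 9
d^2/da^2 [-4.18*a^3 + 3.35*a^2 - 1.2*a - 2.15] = 6.7 - 25.08*a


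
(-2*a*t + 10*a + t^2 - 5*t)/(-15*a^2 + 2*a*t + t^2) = (-2*a*t + 10*a + t^2 - 5*t)/(-15*a^2 + 2*a*t + t^2)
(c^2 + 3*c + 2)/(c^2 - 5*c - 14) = (c + 1)/(c - 7)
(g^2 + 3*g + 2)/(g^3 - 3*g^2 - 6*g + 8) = (g + 1)/(g^2 - 5*g + 4)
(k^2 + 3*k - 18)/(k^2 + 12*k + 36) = (k - 3)/(k + 6)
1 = 1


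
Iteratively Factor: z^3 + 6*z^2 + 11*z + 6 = (z + 3)*(z^2 + 3*z + 2) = (z + 1)*(z + 3)*(z + 2)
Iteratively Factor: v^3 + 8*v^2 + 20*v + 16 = (v + 4)*(v^2 + 4*v + 4) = (v + 2)*(v + 4)*(v + 2)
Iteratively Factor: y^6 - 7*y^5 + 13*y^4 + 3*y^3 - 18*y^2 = (y - 3)*(y^5 - 4*y^4 + y^3 + 6*y^2) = (y - 3)*(y + 1)*(y^4 - 5*y^3 + 6*y^2) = y*(y - 3)*(y + 1)*(y^3 - 5*y^2 + 6*y) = y*(y - 3)*(y - 2)*(y + 1)*(y^2 - 3*y) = y^2*(y - 3)*(y - 2)*(y + 1)*(y - 3)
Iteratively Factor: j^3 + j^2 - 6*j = (j)*(j^2 + j - 6) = j*(j + 3)*(j - 2)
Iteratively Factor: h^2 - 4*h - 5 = (h - 5)*(h + 1)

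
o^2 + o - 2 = (o - 1)*(o + 2)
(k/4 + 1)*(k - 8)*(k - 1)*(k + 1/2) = k^4/4 - 9*k^3/8 - 61*k^2/8 + 9*k/2 + 4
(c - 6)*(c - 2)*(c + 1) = c^3 - 7*c^2 + 4*c + 12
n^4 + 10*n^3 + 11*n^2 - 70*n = n*(n - 2)*(n + 5)*(n + 7)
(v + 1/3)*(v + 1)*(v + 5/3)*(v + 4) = v^4 + 7*v^3 + 131*v^2/9 + 97*v/9 + 20/9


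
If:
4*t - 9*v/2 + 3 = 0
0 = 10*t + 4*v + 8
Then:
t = -48/61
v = -2/61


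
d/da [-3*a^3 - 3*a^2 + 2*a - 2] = -9*a^2 - 6*a + 2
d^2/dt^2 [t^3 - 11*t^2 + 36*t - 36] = 6*t - 22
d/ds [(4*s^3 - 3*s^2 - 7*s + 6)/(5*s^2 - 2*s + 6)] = (20*s^4 - 16*s^3 + 113*s^2 - 96*s - 30)/(25*s^4 - 20*s^3 + 64*s^2 - 24*s + 36)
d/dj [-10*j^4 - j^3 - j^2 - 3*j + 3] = -40*j^3 - 3*j^2 - 2*j - 3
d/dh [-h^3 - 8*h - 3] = -3*h^2 - 8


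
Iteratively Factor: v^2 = (v)*(v)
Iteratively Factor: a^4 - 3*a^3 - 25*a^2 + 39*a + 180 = (a + 3)*(a^3 - 6*a^2 - 7*a + 60) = (a + 3)^2*(a^2 - 9*a + 20) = (a - 5)*(a + 3)^2*(a - 4)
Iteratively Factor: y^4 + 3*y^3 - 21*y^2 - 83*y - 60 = (y - 5)*(y^3 + 8*y^2 + 19*y + 12) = (y - 5)*(y + 1)*(y^2 + 7*y + 12) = (y - 5)*(y + 1)*(y + 4)*(y + 3)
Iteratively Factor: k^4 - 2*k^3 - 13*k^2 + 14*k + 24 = (k - 2)*(k^3 - 13*k - 12) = (k - 4)*(k - 2)*(k^2 + 4*k + 3) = (k - 4)*(k - 2)*(k + 1)*(k + 3)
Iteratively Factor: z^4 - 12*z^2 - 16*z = (z + 2)*(z^3 - 2*z^2 - 8*z) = (z - 4)*(z + 2)*(z^2 + 2*z) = z*(z - 4)*(z + 2)*(z + 2)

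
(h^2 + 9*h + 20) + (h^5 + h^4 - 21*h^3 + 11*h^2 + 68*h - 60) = h^5 + h^4 - 21*h^3 + 12*h^2 + 77*h - 40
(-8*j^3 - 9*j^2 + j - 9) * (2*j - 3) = -16*j^4 + 6*j^3 + 29*j^2 - 21*j + 27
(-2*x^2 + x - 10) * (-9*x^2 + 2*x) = 18*x^4 - 13*x^3 + 92*x^2 - 20*x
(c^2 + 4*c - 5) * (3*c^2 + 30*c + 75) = 3*c^4 + 42*c^3 + 180*c^2 + 150*c - 375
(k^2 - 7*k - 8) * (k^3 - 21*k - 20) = k^5 - 7*k^4 - 29*k^3 + 127*k^2 + 308*k + 160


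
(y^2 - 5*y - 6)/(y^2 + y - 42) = (y + 1)/(y + 7)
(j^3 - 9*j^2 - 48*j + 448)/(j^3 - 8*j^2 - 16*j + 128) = (j^2 - j - 56)/(j^2 - 16)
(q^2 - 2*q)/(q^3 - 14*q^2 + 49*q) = (q - 2)/(q^2 - 14*q + 49)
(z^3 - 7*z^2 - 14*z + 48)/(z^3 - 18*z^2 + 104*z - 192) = (z^2 + z - 6)/(z^2 - 10*z + 24)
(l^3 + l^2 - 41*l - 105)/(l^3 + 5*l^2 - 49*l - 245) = (l + 3)/(l + 7)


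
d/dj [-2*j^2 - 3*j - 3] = -4*j - 3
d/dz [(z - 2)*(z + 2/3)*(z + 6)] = 3*z^2 + 28*z/3 - 28/3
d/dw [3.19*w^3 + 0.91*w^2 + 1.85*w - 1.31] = 9.57*w^2 + 1.82*w + 1.85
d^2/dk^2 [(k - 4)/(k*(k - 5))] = 2*(k^3 - 12*k^2 + 60*k - 100)/(k^3*(k^3 - 15*k^2 + 75*k - 125))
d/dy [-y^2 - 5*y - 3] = -2*y - 5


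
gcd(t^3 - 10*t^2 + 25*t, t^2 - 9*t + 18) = 1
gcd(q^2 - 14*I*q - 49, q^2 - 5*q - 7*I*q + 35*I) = q - 7*I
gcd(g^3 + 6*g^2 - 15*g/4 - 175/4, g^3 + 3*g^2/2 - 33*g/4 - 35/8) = g^2 + g - 35/4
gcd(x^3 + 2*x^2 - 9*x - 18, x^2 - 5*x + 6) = x - 3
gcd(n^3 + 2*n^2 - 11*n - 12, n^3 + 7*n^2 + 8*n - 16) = n + 4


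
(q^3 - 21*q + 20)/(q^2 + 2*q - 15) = (q^2 - 5*q + 4)/(q - 3)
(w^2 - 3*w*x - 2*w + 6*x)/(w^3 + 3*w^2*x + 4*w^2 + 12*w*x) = (w^2 - 3*w*x - 2*w + 6*x)/(w*(w^2 + 3*w*x + 4*w + 12*x))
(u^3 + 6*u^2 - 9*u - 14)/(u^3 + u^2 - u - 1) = (u^2 + 5*u - 14)/(u^2 - 1)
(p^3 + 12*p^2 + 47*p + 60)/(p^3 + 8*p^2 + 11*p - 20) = (p + 3)/(p - 1)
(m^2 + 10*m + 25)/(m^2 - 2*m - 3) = (m^2 + 10*m + 25)/(m^2 - 2*m - 3)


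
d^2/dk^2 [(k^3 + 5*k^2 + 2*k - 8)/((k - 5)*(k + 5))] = 18*(3*k^3 + 39*k^2 + 225*k + 325)/(k^6 - 75*k^4 + 1875*k^2 - 15625)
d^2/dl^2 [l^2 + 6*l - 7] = 2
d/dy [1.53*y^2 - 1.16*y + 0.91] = 3.06*y - 1.16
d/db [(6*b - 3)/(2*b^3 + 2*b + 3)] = 6*(2*b^3 + 2*b - (2*b - 1)*(3*b^2 + 1) + 3)/(2*b^3 + 2*b + 3)^2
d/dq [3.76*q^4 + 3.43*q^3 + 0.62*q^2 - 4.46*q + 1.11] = 15.04*q^3 + 10.29*q^2 + 1.24*q - 4.46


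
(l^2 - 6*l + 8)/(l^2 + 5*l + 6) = (l^2 - 6*l + 8)/(l^2 + 5*l + 6)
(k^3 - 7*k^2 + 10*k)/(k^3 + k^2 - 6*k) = (k - 5)/(k + 3)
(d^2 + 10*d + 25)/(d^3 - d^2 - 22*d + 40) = (d + 5)/(d^2 - 6*d + 8)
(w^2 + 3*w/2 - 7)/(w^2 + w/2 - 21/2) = (w - 2)/(w - 3)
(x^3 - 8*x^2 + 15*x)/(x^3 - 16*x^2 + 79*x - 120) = x/(x - 8)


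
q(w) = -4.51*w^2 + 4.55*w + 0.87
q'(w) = 4.55 - 9.02*w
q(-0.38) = -1.51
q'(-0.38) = 7.98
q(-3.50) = -70.30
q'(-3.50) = 36.12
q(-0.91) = -7.01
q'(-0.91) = 12.76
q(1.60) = -3.40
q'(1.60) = -9.88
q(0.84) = 1.51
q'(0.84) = -3.03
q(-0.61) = -3.58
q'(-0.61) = 10.05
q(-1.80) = -21.93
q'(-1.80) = 20.79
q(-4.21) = -98.22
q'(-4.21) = 42.52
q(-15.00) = -1082.13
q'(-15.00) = 139.85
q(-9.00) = -405.39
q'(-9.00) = 85.73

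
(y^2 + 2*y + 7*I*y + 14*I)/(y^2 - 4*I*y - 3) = (y^2 + y*(2 + 7*I) + 14*I)/(y^2 - 4*I*y - 3)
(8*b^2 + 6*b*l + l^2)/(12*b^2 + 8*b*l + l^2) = (4*b + l)/(6*b + l)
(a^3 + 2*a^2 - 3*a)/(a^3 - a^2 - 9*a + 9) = a/(a - 3)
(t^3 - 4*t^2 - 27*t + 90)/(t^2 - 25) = (t^2 - 9*t + 18)/(t - 5)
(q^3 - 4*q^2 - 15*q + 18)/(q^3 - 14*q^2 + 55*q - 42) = (q + 3)/(q - 7)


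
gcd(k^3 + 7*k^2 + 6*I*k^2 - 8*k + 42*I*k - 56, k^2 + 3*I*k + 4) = k + 4*I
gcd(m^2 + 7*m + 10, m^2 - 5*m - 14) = m + 2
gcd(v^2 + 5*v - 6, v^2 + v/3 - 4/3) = v - 1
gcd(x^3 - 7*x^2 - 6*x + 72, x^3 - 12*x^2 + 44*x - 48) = x^2 - 10*x + 24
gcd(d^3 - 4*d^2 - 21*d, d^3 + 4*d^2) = d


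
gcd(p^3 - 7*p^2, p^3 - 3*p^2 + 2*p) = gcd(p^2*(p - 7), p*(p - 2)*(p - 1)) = p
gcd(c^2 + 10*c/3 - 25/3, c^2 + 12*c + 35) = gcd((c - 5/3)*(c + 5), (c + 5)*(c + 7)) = c + 5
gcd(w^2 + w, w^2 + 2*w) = w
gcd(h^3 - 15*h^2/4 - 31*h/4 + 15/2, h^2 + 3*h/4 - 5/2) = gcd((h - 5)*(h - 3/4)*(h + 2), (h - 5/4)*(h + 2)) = h + 2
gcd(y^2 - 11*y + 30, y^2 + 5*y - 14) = 1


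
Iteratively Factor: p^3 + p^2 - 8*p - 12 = (p + 2)*(p^2 - p - 6) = (p + 2)^2*(p - 3)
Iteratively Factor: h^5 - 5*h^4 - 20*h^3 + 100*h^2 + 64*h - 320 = (h - 4)*(h^4 - h^3 - 24*h^2 + 4*h + 80) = (h - 4)*(h - 2)*(h^3 + h^2 - 22*h - 40) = (h - 4)*(h - 2)*(h + 2)*(h^2 - h - 20) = (h - 5)*(h - 4)*(h - 2)*(h + 2)*(h + 4)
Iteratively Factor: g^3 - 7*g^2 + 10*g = (g - 5)*(g^2 - 2*g) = (g - 5)*(g - 2)*(g)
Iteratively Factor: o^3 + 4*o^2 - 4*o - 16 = (o + 2)*(o^2 + 2*o - 8) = (o - 2)*(o + 2)*(o + 4)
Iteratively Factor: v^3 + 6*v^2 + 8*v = (v + 4)*(v^2 + 2*v) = (v + 2)*(v + 4)*(v)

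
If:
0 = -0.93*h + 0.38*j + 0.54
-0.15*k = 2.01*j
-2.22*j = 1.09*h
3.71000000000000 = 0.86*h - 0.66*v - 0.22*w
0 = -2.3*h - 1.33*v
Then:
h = 0.48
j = -0.24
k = 3.18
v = -0.84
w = -12.46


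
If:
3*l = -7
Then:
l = -7/3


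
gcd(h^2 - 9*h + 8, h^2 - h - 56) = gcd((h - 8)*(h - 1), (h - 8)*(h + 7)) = h - 8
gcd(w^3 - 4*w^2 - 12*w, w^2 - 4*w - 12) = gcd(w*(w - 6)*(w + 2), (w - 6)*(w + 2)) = w^2 - 4*w - 12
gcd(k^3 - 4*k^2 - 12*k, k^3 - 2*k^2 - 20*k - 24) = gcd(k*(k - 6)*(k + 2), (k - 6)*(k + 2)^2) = k^2 - 4*k - 12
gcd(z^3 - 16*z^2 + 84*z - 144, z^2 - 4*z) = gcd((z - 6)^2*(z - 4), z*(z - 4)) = z - 4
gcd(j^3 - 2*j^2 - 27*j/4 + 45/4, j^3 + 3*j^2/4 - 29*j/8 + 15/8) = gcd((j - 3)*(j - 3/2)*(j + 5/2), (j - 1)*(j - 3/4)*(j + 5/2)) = j + 5/2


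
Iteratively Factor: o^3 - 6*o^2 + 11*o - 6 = (o - 3)*(o^2 - 3*o + 2) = (o - 3)*(o - 2)*(o - 1)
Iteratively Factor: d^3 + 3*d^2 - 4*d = (d - 1)*(d^2 + 4*d) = (d - 1)*(d + 4)*(d)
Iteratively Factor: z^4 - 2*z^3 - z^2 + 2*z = (z - 2)*(z^3 - z) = (z - 2)*(z + 1)*(z^2 - z) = (z - 2)*(z - 1)*(z + 1)*(z)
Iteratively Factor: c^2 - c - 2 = (c - 2)*(c + 1)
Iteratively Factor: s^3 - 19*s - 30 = (s + 3)*(s^2 - 3*s - 10) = (s - 5)*(s + 3)*(s + 2)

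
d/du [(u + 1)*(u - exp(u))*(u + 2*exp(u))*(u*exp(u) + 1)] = (1 - exp(u))*(u + 1)*(u + 2*exp(u))*(u*exp(u) + 1) + (u + 1)^2*(u - exp(u))*(u + 2*exp(u))*exp(u) + (u + 1)*(u - exp(u))*(u*exp(u) + 1)*(2*exp(u) + 1) + (u - exp(u))*(u + 2*exp(u))*(u*exp(u) + 1)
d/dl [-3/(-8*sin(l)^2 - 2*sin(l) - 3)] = -6*(8*sin(l) + 1)*cos(l)/(8*sin(l)^2 + 2*sin(l) + 3)^2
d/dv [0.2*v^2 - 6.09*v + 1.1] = 0.4*v - 6.09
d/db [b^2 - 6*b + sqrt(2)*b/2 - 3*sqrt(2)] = 2*b - 6 + sqrt(2)/2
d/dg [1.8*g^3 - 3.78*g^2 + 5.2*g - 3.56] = 5.4*g^2 - 7.56*g + 5.2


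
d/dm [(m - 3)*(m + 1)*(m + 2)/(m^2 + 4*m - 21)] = (m^2 + 14*m + 19)/(m^2 + 14*m + 49)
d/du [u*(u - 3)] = 2*u - 3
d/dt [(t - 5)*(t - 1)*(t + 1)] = 3*t^2 - 10*t - 1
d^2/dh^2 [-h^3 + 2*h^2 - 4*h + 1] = 4 - 6*h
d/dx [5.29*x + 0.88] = 5.29000000000000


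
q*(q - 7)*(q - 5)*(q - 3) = q^4 - 15*q^3 + 71*q^2 - 105*q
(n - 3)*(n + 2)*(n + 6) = n^3 + 5*n^2 - 12*n - 36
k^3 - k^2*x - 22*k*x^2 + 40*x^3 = (k - 4*x)*(k - 2*x)*(k + 5*x)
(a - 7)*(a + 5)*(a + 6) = a^3 + 4*a^2 - 47*a - 210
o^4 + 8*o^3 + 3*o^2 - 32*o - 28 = (o - 2)*(o + 1)*(o + 2)*(o + 7)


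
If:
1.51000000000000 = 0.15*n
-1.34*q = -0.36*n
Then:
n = 10.07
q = 2.70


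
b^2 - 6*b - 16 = (b - 8)*(b + 2)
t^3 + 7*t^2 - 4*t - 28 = (t - 2)*(t + 2)*(t + 7)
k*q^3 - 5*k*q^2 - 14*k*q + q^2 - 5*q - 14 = (q - 7)*(q + 2)*(k*q + 1)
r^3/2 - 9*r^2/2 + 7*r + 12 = (r/2 + 1/2)*(r - 6)*(r - 4)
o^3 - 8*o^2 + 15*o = o*(o - 5)*(o - 3)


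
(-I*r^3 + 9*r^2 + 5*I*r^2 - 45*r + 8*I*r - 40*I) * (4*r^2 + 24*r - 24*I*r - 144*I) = -4*I*r^5 + 12*r^4 - 4*I*r^4 + 12*r^3 - 64*I*r^3 - 168*r^2 - 184*I*r^2 + 192*r + 5520*I*r - 5760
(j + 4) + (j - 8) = 2*j - 4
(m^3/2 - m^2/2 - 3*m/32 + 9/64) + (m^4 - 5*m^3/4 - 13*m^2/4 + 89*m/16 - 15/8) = m^4 - 3*m^3/4 - 15*m^2/4 + 175*m/32 - 111/64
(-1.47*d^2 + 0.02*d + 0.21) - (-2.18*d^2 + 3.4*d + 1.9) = 0.71*d^2 - 3.38*d - 1.69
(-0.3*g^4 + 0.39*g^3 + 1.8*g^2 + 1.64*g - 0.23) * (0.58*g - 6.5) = -0.174*g^5 + 2.1762*g^4 - 1.491*g^3 - 10.7488*g^2 - 10.7934*g + 1.495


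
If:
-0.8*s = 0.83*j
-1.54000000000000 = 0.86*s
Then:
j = 1.73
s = -1.79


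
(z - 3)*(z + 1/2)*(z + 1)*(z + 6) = z^4 + 9*z^3/2 - 13*z^2 - 51*z/2 - 9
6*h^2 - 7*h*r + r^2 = (-6*h + r)*(-h + r)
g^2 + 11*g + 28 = (g + 4)*(g + 7)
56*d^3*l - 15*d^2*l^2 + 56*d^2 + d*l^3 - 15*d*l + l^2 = (-8*d + l)*(-7*d + l)*(d*l + 1)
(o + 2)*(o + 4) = o^2 + 6*o + 8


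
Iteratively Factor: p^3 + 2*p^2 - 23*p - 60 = (p + 3)*(p^2 - p - 20) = (p + 3)*(p + 4)*(p - 5)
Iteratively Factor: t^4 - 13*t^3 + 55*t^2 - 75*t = (t - 5)*(t^3 - 8*t^2 + 15*t) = (t - 5)^2*(t^2 - 3*t) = t*(t - 5)^2*(t - 3)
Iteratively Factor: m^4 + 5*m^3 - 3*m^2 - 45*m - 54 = (m + 3)*(m^3 + 2*m^2 - 9*m - 18) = (m + 3)^2*(m^2 - m - 6) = (m - 3)*(m + 3)^2*(m + 2)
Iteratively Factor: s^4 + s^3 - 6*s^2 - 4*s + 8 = (s + 2)*(s^3 - s^2 - 4*s + 4) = (s - 1)*(s + 2)*(s^2 - 4) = (s - 2)*(s - 1)*(s + 2)*(s + 2)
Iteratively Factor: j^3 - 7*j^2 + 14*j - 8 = (j - 4)*(j^2 - 3*j + 2) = (j - 4)*(j - 2)*(j - 1)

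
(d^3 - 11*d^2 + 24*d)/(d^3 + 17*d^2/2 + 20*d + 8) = 2*d*(d^2 - 11*d + 24)/(2*d^3 + 17*d^2 + 40*d + 16)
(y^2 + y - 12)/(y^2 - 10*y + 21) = (y + 4)/(y - 7)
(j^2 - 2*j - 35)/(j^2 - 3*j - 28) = (j + 5)/(j + 4)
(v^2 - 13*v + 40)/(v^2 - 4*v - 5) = (v - 8)/(v + 1)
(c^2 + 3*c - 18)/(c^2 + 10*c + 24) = (c - 3)/(c + 4)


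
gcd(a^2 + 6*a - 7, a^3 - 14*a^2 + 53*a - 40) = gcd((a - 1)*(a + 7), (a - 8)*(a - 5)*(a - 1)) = a - 1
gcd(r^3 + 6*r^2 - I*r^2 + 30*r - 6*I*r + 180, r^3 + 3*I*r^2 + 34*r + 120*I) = r^2 - I*r + 30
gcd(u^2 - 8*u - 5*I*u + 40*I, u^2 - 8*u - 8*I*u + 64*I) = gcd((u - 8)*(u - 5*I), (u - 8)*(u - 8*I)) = u - 8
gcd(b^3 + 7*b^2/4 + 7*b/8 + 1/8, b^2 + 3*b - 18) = 1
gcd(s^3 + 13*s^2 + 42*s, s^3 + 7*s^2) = s^2 + 7*s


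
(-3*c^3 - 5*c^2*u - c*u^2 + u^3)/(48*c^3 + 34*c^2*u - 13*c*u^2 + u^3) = (-3*c^2 - 2*c*u + u^2)/(48*c^2 - 14*c*u + u^2)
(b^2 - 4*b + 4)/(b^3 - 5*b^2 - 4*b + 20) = (b - 2)/(b^2 - 3*b - 10)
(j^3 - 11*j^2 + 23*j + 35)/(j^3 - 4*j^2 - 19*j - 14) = (j - 5)/(j + 2)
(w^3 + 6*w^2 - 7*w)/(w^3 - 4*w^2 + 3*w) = (w + 7)/(w - 3)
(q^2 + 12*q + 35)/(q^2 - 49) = (q + 5)/(q - 7)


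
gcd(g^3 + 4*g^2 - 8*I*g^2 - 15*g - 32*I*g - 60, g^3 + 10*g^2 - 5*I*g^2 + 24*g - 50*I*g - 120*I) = g^2 + g*(4 - 5*I) - 20*I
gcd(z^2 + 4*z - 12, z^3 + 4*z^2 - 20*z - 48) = z + 6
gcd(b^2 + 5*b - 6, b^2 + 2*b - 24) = b + 6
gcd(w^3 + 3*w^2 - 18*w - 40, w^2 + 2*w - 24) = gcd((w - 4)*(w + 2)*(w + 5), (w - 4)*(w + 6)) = w - 4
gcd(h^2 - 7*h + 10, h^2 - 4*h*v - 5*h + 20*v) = h - 5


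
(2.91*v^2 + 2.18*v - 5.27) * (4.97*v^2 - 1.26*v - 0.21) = 14.4627*v^4 + 7.168*v^3 - 29.5498*v^2 + 6.1824*v + 1.1067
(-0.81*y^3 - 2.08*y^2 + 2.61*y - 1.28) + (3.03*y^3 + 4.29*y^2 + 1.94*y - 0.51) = 2.22*y^3 + 2.21*y^2 + 4.55*y - 1.79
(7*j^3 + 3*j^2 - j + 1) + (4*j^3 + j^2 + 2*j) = 11*j^3 + 4*j^2 + j + 1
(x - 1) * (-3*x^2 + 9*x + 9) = -3*x^3 + 12*x^2 - 9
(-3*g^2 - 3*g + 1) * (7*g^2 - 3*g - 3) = -21*g^4 - 12*g^3 + 25*g^2 + 6*g - 3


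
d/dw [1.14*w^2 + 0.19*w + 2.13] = 2.28*w + 0.19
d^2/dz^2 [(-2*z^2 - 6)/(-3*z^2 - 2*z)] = 12*(-2*z^3 + 27*z^2 + 18*z + 4)/(z^3*(27*z^3 + 54*z^2 + 36*z + 8))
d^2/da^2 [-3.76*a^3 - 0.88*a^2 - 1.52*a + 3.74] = -22.56*a - 1.76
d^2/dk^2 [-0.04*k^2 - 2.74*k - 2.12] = -0.0800000000000000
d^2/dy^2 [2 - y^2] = -2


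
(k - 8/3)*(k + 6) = k^2 + 10*k/3 - 16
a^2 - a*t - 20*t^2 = (a - 5*t)*(a + 4*t)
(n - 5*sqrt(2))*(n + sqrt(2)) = n^2 - 4*sqrt(2)*n - 10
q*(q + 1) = q^2 + q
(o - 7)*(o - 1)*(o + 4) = o^3 - 4*o^2 - 25*o + 28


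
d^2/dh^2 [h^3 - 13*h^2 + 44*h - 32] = 6*h - 26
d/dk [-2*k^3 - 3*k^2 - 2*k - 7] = -6*k^2 - 6*k - 2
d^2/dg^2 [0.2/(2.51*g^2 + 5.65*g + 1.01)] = (-2.52004*g^2 - 5.6726*g + 0.2*(5.02*g + 5.65)*(10.04*g + 11.3) - 1.01404)/(2.51*g^2 + 5.65*g + 1.01)^3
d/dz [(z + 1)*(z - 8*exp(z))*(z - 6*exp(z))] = -14*z^2*exp(z) + 3*z^2 + 96*z*exp(2*z) - 42*z*exp(z) + 2*z + 144*exp(2*z) - 14*exp(z)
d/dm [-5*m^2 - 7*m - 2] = -10*m - 7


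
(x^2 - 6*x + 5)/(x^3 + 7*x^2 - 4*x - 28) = (x^2 - 6*x + 5)/(x^3 + 7*x^2 - 4*x - 28)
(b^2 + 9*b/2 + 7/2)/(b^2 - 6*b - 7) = (b + 7/2)/(b - 7)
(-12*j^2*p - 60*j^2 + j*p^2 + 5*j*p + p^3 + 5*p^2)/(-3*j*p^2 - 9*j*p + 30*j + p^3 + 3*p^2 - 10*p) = (4*j + p)/(p - 2)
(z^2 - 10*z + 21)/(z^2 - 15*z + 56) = (z - 3)/(z - 8)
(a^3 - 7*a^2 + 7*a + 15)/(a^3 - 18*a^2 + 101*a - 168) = (a^2 - 4*a - 5)/(a^2 - 15*a + 56)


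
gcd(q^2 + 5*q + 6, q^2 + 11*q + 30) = 1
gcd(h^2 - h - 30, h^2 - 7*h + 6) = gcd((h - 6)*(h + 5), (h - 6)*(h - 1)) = h - 6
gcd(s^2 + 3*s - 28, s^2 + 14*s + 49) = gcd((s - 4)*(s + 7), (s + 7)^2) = s + 7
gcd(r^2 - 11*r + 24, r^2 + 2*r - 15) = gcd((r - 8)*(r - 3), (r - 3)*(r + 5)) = r - 3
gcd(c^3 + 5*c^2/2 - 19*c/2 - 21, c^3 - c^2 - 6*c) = c^2 - c - 6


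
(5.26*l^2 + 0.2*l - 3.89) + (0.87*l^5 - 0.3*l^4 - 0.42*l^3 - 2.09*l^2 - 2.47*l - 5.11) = 0.87*l^5 - 0.3*l^4 - 0.42*l^3 + 3.17*l^2 - 2.27*l - 9.0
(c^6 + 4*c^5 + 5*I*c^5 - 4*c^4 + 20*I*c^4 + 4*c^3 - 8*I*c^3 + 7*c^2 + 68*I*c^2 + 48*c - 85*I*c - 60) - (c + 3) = c^6 + 4*c^5 + 5*I*c^5 - 4*c^4 + 20*I*c^4 + 4*c^3 - 8*I*c^3 + 7*c^2 + 68*I*c^2 + 47*c - 85*I*c - 63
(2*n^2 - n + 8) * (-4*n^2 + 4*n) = -8*n^4 + 12*n^3 - 36*n^2 + 32*n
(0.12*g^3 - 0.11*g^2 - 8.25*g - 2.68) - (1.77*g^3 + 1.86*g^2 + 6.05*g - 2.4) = -1.65*g^3 - 1.97*g^2 - 14.3*g - 0.28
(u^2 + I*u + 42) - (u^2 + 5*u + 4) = -5*u + I*u + 38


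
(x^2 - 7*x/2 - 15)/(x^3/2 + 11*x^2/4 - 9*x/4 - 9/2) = 2*(2*x^2 - 7*x - 30)/(2*x^3 + 11*x^2 - 9*x - 18)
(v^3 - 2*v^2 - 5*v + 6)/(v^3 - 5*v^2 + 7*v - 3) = (v + 2)/(v - 1)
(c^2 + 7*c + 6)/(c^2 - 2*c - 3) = (c + 6)/(c - 3)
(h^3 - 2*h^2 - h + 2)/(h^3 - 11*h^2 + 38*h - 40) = (h^2 - 1)/(h^2 - 9*h + 20)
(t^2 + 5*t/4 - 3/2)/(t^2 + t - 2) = (t - 3/4)/(t - 1)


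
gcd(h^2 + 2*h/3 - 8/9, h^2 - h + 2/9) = h - 2/3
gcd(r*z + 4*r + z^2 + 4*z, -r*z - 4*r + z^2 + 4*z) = z + 4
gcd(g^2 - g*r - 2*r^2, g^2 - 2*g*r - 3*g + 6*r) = -g + 2*r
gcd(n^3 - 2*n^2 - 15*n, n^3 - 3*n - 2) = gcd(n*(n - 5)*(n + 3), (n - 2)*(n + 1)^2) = 1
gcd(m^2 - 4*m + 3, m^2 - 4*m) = 1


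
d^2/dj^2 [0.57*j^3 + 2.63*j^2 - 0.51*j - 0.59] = 3.42*j + 5.26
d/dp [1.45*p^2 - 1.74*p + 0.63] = 2.9*p - 1.74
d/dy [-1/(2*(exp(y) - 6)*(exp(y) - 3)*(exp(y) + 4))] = ((exp(y) - 6)*(exp(y) - 3) + (exp(y) - 6)*(exp(y) + 4) + (exp(y) - 3)*(exp(y) + 4))*exp(y)/(2*(exp(y) - 6)^2*(exp(y) - 3)^2*(exp(y) + 4)^2)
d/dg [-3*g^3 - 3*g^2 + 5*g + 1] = -9*g^2 - 6*g + 5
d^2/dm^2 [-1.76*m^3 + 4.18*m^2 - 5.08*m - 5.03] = 8.36 - 10.56*m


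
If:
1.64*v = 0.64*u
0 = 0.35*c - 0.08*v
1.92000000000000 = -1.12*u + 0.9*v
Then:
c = -0.22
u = -2.50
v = -0.97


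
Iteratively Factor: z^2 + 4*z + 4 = (z + 2)*(z + 2)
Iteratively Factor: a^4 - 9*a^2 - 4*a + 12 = (a - 1)*(a^3 + a^2 - 8*a - 12) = (a - 1)*(a + 2)*(a^2 - a - 6) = (a - 3)*(a - 1)*(a + 2)*(a + 2)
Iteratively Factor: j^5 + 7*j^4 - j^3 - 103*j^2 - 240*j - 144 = (j + 4)*(j^4 + 3*j^3 - 13*j^2 - 51*j - 36) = (j + 3)*(j + 4)*(j^3 - 13*j - 12) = (j - 4)*(j + 3)*(j + 4)*(j^2 + 4*j + 3) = (j - 4)*(j + 3)^2*(j + 4)*(j + 1)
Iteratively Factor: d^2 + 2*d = (d)*(d + 2)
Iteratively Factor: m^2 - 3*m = (m)*(m - 3)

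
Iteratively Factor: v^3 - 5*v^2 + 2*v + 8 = (v - 2)*(v^2 - 3*v - 4) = (v - 2)*(v + 1)*(v - 4)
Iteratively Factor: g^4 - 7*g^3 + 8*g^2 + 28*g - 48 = (g - 3)*(g^3 - 4*g^2 - 4*g + 16) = (g - 3)*(g - 2)*(g^2 - 2*g - 8) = (g - 4)*(g - 3)*(g - 2)*(g + 2)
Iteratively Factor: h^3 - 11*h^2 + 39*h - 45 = (h - 5)*(h^2 - 6*h + 9) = (h - 5)*(h - 3)*(h - 3)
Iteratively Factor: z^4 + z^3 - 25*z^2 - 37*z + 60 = (z + 3)*(z^3 - 2*z^2 - 19*z + 20) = (z + 3)*(z + 4)*(z^2 - 6*z + 5) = (z - 5)*(z + 3)*(z + 4)*(z - 1)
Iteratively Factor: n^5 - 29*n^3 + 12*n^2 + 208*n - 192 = (n - 3)*(n^4 + 3*n^3 - 20*n^2 - 48*n + 64) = (n - 3)*(n + 4)*(n^3 - n^2 - 16*n + 16) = (n - 4)*(n - 3)*(n + 4)*(n^2 + 3*n - 4) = (n - 4)*(n - 3)*(n + 4)^2*(n - 1)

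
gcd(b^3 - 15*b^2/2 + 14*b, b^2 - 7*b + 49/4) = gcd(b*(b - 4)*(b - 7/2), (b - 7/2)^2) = b - 7/2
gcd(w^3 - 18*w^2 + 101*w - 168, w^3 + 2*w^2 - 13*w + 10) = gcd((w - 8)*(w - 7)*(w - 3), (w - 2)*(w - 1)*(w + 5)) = 1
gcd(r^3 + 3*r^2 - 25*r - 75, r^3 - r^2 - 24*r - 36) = r + 3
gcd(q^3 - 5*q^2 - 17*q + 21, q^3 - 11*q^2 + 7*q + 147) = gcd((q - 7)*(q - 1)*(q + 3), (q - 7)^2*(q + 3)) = q^2 - 4*q - 21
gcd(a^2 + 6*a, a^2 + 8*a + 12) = a + 6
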